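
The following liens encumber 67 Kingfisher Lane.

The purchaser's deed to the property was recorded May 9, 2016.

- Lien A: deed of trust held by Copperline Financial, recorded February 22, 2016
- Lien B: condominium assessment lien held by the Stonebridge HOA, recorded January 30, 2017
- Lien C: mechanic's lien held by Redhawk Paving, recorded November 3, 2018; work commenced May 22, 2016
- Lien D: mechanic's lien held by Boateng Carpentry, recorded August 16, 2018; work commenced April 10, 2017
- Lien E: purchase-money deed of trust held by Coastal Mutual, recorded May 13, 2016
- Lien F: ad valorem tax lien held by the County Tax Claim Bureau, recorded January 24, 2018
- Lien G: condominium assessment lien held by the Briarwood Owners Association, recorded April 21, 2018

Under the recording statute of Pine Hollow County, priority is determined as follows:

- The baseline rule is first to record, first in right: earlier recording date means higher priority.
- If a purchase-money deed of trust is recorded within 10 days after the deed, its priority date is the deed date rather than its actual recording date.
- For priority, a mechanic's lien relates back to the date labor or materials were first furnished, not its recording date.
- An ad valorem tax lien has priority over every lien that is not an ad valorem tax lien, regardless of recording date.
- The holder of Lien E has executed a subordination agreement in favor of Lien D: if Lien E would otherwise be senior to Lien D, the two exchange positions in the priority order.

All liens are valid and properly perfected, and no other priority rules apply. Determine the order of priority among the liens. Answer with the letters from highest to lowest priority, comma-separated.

Effective dates: C relates back to May 22, 2016 (work commenced); D's effective date is April 10, 2017, when work began; E's effective date is the deed date, May 9, 2016.
F is an ad valorem tax lien and takes priority over every other lien.
Among the remaining liens, by effective date: A (February 22, 2016), E (May 9, 2016), C (May 22, 2016), B (January 30, 2017), D (April 10, 2017), G (April 21, 2018).
E is senior to D before the subordination, so the two trade places.

F, A, D, C, B, E, G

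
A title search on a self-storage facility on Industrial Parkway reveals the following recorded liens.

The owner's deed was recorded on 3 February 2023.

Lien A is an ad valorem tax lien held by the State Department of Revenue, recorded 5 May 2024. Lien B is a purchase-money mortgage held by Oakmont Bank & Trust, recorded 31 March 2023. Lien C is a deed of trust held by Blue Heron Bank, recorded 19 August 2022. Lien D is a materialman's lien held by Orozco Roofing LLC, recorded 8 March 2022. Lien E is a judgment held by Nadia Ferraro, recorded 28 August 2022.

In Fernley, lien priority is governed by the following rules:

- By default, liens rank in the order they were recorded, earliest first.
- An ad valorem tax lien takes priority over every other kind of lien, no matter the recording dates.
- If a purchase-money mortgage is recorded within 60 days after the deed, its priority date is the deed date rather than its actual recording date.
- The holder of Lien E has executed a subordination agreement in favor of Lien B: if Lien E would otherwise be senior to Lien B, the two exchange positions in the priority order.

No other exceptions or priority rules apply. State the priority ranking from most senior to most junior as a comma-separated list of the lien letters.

A, D, C, B, E

Adjusting effective dates: B relates back to the deed date 3 February 2023.
A, as an ad valorem tax lien, has superpriority and ranks first.
The other liens, earliest effective date first: D (8 March 2022), C (19 August 2022), E (28 August 2022), B (3 February 2023).
The subordination applies — E was senior to B — so E and B swap.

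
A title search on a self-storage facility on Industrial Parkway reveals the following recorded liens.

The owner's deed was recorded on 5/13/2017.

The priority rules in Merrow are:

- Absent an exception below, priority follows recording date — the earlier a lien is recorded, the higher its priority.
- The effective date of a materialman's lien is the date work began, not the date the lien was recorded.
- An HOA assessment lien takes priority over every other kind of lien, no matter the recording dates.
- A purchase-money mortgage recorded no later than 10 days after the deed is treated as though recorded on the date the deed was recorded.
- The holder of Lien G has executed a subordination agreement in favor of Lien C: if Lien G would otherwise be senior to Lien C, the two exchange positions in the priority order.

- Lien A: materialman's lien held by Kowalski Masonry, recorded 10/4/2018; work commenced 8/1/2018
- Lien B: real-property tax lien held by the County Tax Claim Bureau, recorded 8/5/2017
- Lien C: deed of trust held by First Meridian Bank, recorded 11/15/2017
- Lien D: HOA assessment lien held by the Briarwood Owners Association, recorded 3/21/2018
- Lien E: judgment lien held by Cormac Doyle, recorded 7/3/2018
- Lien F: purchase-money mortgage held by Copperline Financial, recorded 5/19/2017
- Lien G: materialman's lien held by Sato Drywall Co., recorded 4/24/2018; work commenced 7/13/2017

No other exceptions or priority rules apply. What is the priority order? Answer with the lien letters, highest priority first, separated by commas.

D, F, C, B, G, E, A

First, effective dates: A relates back to 8/1/2018 (work commenced); F relates back to the deed date 5/13/2017; G is treated as recorded 7/13/2017, the work-commencement date.
D is an HOA assessment lien and takes priority over every other lien.
Remaining liens by effective date: F (5/13/2017), G (7/13/2017), B (8/5/2017), C (11/15/2017), E (7/3/2018), A (8/1/2018).
Because G would otherwise rank above C, the subordination swaps them.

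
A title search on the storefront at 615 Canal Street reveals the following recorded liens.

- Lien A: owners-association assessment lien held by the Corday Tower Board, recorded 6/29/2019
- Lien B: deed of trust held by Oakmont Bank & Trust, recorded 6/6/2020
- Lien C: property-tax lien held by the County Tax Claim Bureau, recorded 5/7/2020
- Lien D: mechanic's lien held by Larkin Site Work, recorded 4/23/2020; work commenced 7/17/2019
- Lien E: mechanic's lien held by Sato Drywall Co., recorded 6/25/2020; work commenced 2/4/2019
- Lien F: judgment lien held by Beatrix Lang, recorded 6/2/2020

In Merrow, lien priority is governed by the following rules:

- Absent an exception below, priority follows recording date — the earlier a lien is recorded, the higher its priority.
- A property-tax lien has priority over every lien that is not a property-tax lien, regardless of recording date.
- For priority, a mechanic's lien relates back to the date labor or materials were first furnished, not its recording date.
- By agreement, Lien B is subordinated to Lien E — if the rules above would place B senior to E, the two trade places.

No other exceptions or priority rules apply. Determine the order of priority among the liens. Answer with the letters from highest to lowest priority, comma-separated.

Effective dates: D relates back to 7/17/2019 (work commenced); E is treated as recorded 2/4/2019, the work-commencement date.
C is a property-tax lien and takes priority over every other lien.
The other liens, earliest effective date first: E (2/4/2019), A (6/29/2019), D (7/17/2019), F (6/2/2020), B (6/6/2020).
B already ranks below E; the subordination has no effect.

C, E, A, D, F, B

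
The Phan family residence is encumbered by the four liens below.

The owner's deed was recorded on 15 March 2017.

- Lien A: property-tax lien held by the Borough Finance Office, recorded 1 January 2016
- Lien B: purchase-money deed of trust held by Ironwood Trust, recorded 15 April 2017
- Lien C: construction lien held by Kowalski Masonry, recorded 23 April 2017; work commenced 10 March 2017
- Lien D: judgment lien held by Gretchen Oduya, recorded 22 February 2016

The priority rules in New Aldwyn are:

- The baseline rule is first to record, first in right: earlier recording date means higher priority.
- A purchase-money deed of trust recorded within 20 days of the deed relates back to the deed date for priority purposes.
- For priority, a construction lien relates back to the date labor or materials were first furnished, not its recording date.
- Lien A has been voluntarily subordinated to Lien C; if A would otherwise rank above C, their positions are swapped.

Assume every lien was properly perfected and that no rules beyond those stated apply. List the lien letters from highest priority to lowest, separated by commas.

Effective dates after the stated exceptions: B missed the 20-day window (31 days after the deed), so its recording date stands; C is treated as recorded 10 March 2017, the work-commencement date.
By effective date, earliest first: A (1 January 2016), D (22 February 2016), C (10 March 2017), B (15 April 2017).
A is senior to C before the subordination, so the two trade places.

C, D, A, B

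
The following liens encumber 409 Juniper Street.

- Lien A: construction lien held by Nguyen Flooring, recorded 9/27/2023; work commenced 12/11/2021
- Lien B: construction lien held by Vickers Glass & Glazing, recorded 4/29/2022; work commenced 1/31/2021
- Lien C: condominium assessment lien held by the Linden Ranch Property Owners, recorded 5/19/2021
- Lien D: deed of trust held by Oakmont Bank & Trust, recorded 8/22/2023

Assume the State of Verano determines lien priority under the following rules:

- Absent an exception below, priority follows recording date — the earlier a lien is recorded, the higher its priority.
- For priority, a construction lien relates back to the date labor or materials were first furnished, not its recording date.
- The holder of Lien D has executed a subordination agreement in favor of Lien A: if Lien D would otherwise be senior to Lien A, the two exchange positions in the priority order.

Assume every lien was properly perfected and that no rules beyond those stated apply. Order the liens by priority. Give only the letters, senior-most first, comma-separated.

B, C, A, D

First, effective dates: A relates back to 12/11/2021 (work commenced); B is treated as recorded 1/31/2021, the work-commencement date.
Sorted by effective date: B (1/31/2021), C (5/19/2021), A (12/11/2021), D (8/22/2023).
Since D is not senior to A, the subordination leaves the order unchanged.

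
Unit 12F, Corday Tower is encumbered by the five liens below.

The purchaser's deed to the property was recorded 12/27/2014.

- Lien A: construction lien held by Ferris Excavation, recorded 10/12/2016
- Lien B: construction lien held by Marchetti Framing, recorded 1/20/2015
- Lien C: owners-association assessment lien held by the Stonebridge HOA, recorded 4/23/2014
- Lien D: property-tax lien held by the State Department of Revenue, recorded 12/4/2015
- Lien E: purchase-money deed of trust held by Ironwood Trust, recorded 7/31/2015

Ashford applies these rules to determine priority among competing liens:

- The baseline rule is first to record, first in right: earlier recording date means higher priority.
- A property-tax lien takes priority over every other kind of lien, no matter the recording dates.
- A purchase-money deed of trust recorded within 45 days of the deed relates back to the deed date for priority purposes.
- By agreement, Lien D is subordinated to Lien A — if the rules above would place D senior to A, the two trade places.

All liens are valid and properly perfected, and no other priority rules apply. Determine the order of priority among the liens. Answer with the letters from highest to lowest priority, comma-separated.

Adjusting effective dates: E was recorded 216 days after the deed — beyond 45 days — so no relation-back applies.
As a property-tax lien, D is senior to every other lien.
Ordering the rest by effective date: C (4/23/2014), B (1/20/2015), E (7/31/2015), A (10/12/2016).
D is senior to A before the subordination, so the two trade places.

A, C, B, E, D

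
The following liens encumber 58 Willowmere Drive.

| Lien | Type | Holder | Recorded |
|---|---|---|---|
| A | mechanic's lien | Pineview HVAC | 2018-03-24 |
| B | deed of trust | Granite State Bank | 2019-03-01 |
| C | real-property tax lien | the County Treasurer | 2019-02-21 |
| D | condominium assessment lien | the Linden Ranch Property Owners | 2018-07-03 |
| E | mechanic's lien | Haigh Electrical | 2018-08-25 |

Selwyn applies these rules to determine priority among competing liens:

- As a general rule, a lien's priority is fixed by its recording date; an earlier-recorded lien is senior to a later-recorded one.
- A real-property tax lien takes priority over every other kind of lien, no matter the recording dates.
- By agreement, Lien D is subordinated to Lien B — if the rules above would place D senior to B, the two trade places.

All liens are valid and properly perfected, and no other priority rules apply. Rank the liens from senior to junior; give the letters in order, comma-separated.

C, as a real-property tax lien, has superpriority and ranks first.
Ordering the rest by effective date: A (2018-03-24), D (2018-07-03), E (2018-08-25), B (2019-03-01).
The subordination applies — D was senior to B — so D and B swap.

C, A, B, E, D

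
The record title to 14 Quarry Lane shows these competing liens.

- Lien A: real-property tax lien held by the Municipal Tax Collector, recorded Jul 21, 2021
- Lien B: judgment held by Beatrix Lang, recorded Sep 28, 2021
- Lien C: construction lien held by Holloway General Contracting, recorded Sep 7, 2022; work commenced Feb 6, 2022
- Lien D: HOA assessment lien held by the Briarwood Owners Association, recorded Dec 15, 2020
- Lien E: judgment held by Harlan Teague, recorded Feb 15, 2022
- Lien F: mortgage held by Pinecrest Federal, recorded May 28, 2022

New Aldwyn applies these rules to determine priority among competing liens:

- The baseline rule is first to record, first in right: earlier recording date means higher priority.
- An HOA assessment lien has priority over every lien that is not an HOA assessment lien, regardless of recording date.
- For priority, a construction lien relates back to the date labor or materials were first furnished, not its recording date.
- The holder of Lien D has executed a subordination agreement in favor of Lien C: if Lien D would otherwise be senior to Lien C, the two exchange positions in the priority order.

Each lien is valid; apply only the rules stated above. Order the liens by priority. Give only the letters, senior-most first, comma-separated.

C, A, B, D, E, F

Effective dates after the stated exceptions: C is treated as recorded Feb 6, 2022, the work-commencement date.
D, as an HOA assessment lien, has superpriority and ranks first.
Among the remaining liens, by effective date: A (Jul 21, 2021), B (Sep 28, 2021), C (Feb 6, 2022), E (Feb 15, 2022), F (May 28, 2022).
The subordination applies — D was senior to C — so D and C swap.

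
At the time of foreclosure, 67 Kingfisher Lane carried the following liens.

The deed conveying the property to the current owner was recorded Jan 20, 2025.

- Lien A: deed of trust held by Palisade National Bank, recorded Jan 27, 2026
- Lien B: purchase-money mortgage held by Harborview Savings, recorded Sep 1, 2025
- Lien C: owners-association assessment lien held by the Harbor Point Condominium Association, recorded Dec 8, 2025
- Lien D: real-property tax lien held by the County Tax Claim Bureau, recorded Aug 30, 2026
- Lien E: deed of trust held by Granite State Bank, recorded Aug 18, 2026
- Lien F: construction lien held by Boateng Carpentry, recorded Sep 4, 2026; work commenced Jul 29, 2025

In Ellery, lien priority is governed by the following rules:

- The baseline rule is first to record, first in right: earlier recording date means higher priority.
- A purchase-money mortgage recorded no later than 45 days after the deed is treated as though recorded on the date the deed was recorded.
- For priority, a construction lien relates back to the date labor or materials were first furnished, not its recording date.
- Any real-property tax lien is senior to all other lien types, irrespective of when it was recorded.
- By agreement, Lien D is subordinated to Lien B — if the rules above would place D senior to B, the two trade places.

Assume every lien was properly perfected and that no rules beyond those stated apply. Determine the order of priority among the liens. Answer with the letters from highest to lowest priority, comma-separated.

B, F, D, C, A, E

Effective dates after the stated exceptions: B was recorded 224 days after the deed, outside the 45-day window, so it keeps its recording date; F is treated as recorded Jul 29, 2025, the work-commencement date.
D is a real-property tax lien and takes priority over every other lien.
Among the remaining liens, by effective date: F (Jul 29, 2025), B (Sep 1, 2025), C (Dec 8, 2025), A (Jan 27, 2026), E (Aug 18, 2026).
D is senior to B before the subordination, so the two trade places.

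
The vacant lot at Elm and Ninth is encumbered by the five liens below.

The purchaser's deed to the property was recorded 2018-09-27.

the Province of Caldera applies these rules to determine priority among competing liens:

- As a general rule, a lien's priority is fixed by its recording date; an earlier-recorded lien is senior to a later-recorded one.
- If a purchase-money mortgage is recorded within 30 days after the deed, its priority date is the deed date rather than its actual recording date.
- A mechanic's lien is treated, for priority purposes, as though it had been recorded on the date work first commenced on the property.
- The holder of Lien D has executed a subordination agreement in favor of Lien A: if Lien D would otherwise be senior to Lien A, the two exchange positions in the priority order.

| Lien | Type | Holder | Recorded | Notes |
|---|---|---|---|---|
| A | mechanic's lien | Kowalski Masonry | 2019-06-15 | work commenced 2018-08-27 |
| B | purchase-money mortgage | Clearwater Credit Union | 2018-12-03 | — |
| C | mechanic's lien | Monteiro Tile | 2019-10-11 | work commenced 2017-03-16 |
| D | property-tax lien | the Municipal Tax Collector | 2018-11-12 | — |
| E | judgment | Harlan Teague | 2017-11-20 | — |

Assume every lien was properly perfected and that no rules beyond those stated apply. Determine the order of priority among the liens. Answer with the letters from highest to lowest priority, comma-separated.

Adjusting effective dates: A is treated as recorded 2018-08-27, the work-commencement date; B was recorded 67 days after the deed — beyond 30 days — so no relation-back applies; C relates back to 2017-03-16 (work commenced).
Sorted by effective date: C (2017-03-16), E (2017-11-20), A (2018-08-27), D (2018-11-12), B (2018-12-03).
D already ranks below A; the subordination has no effect.

C, E, A, D, B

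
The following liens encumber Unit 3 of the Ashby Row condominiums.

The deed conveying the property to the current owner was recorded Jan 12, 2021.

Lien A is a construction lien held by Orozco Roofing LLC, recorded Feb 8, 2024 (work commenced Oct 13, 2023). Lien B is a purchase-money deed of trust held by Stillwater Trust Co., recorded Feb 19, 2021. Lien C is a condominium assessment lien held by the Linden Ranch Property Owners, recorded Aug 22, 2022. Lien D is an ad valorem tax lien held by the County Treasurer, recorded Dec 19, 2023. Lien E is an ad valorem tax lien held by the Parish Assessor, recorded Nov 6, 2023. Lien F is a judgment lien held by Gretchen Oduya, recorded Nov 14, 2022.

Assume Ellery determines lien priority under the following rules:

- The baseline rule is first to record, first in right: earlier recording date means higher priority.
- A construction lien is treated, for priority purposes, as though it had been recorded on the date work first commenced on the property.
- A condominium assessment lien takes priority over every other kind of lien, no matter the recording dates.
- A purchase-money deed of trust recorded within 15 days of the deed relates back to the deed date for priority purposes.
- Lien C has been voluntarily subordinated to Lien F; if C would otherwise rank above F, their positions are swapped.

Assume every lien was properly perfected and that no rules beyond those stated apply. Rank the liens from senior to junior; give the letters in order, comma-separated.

Effective dates: A relates back to Oct 13, 2023 (work commenced); B was recorded 38 days after the deed, outside the 15-day window, so it keeps its recording date.
C, as a condominium assessment lien, has superpriority and ranks first.
The other liens, earliest effective date first: B (Feb 19, 2021), F (Nov 14, 2022), A (Oct 13, 2023), E (Nov 6, 2023), D (Dec 19, 2023).
C would otherwise be senior to F, so under the subordination agreement C and F exchange positions.

F, B, C, A, E, D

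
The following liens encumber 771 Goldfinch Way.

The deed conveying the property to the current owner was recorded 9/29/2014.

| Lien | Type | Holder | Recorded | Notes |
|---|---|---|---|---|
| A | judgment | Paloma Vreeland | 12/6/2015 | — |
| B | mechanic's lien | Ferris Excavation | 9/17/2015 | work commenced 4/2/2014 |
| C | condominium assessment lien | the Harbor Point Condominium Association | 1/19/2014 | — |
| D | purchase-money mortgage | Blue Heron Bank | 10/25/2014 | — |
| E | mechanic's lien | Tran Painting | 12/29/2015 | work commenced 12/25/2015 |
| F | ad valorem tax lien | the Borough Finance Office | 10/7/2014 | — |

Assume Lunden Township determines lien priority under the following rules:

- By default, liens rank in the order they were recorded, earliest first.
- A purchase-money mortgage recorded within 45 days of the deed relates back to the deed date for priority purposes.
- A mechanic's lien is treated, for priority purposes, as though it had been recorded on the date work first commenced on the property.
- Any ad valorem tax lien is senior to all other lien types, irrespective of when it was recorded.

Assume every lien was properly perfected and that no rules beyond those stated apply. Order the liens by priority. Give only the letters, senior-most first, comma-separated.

F, C, B, D, A, E

Effective dates after the stated exceptions: B relates back to 4/2/2014 (work commenced); D was recorded within the 45-day window, so its effective date is the deed date 9/29/2014; E's effective date is 12/25/2015, when work began.
F is an ad valorem tax lien, so it outranks all other liens regardless of date.
Among the remaining liens, by effective date: C (1/19/2014), B (4/2/2014), D (9/29/2014), A (12/6/2015), E (12/25/2015).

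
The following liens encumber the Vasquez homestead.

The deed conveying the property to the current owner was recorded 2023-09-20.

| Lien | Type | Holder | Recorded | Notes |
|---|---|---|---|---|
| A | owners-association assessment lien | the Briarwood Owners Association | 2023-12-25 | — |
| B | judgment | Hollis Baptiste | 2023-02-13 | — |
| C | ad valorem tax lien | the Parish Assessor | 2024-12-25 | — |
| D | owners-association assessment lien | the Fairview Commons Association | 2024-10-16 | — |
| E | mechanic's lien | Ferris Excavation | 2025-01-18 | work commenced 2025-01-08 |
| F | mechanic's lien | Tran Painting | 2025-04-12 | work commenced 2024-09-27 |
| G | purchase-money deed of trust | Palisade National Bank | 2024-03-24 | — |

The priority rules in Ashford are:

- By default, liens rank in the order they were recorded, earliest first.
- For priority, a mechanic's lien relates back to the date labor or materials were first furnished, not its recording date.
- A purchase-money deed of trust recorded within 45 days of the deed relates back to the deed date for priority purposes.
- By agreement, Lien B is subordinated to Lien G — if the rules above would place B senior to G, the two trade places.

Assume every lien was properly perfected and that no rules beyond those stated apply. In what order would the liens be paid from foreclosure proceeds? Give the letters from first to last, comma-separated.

G, A, B, F, D, C, E

Effective dates: E is treated as recorded 2025-01-08, the work-commencement date; F relates back to 2024-09-27 (work commenced); G was recorded 186 days after the deed, outside the 45-day window, so it keeps its recording date.
Sorted by effective date: B (2023-02-13), A (2023-12-25), G (2024-03-24), F (2024-09-27), D (2024-10-16), C (2024-12-25), E (2025-01-08).
B would otherwise be senior to G, so under the subordination agreement B and G exchange positions.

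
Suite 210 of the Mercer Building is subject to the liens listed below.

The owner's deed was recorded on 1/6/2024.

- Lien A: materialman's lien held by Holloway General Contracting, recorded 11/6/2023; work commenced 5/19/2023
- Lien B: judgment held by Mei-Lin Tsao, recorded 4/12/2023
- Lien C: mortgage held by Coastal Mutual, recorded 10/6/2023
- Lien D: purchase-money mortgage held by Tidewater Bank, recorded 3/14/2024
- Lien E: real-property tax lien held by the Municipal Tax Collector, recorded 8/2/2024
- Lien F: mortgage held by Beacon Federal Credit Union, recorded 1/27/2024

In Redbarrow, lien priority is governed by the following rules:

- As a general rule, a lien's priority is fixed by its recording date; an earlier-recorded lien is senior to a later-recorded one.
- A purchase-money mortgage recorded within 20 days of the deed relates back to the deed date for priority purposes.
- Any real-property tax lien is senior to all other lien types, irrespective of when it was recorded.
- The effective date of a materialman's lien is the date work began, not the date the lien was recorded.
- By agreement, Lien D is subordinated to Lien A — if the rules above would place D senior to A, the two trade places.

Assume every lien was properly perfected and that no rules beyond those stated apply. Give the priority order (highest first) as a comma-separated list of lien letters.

E, B, A, C, F, D

Effective dates: A is treated as recorded 5/19/2023, the work-commencement date; D was recorded 68 days after the deed, outside the 20-day window, so it keeps its recording date.
E is a real-property tax lien and takes priority over every other lien.
Among the remaining liens, by effective date: B (4/12/2023), A (5/19/2023), C (10/6/2023), F (1/27/2024), D (3/14/2024).
Since D is not senior to A, the subordination leaves the order unchanged.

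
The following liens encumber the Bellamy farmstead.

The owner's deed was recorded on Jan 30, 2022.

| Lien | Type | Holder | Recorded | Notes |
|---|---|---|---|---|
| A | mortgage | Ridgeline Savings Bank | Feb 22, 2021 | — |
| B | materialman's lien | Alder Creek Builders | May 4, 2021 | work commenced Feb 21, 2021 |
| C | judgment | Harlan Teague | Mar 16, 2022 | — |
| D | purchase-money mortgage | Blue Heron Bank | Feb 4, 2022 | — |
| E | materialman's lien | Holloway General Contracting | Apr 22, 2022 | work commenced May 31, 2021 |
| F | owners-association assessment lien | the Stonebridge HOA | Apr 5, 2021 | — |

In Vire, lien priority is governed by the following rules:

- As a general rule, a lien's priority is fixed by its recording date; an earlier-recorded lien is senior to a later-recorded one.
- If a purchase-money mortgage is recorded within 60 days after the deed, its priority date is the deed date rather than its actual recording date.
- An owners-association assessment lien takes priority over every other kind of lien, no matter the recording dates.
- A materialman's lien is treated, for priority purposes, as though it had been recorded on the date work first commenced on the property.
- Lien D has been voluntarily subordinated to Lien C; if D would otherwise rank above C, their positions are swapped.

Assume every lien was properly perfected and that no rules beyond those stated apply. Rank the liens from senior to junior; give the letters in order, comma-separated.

F, B, A, E, C, D

Effective dates: B is treated as recorded Feb 21, 2021, the work-commencement date; D's effective date is the deed date, Jan 30, 2022; E is treated as recorded May 31, 2021, the work-commencement date.
As an owners-association assessment lien, F is senior to every other lien.
Ordering the rest by effective date: B (Feb 21, 2021), A (Feb 22, 2021), E (May 31, 2021), D (Jan 30, 2022), C (Mar 16, 2022).
The subordination applies — D was senior to C — so D and C swap.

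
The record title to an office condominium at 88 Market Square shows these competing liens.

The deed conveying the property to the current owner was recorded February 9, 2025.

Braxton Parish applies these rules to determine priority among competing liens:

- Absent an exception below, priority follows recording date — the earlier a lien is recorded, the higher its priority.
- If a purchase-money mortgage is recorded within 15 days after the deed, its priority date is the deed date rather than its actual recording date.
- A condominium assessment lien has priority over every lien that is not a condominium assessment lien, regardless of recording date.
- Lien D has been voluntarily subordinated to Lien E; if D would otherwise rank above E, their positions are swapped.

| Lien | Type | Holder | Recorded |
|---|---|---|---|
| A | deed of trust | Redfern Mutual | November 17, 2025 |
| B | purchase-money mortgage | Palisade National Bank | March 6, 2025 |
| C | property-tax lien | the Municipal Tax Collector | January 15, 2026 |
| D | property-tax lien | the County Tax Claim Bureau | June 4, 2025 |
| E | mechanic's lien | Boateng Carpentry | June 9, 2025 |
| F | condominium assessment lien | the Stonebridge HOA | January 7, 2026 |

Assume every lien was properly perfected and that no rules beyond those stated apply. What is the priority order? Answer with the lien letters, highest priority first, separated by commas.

F, B, E, D, A, C

Effective dates after the stated exceptions: B missed the 15-day window (25 days after the deed), so its recording date stands.
F, as a condominium assessment lien, has superpriority and ranks first.
Among the remaining liens, by effective date: B (March 6, 2025), D (June 4, 2025), E (June 9, 2025), A (November 17, 2025), C (January 15, 2026).
Because D would otherwise rank above E, the subordination swaps them.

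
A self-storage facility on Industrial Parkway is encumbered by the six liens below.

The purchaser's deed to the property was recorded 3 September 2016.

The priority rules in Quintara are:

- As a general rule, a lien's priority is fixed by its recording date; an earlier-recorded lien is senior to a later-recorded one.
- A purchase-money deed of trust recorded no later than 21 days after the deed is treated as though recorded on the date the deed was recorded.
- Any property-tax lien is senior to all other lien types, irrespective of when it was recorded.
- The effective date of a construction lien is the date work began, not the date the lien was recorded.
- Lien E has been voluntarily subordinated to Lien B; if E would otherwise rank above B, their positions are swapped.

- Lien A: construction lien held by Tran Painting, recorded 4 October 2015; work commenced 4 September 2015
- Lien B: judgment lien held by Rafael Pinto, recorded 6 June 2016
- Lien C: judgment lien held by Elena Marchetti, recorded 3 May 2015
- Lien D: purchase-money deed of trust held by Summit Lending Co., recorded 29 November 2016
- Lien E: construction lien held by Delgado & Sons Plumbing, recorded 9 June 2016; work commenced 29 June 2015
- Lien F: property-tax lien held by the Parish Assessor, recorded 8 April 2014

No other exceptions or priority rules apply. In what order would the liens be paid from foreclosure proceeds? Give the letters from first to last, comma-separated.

F, C, B, A, E, D

Effective dates after the stated exceptions: A relates back to 4 September 2015 (work commenced); D was recorded 87 days after the deed — beyond 21 days — so no relation-back applies; E's effective date is 29 June 2015, when work began.
F is a property-tax lien and takes priority over every other lien.
Remaining liens by effective date: C (3 May 2015), E (29 June 2015), A (4 September 2015), B (6 June 2016), D (29 November 2016).
E would otherwise be senior to B, so under the subordination agreement E and B exchange positions.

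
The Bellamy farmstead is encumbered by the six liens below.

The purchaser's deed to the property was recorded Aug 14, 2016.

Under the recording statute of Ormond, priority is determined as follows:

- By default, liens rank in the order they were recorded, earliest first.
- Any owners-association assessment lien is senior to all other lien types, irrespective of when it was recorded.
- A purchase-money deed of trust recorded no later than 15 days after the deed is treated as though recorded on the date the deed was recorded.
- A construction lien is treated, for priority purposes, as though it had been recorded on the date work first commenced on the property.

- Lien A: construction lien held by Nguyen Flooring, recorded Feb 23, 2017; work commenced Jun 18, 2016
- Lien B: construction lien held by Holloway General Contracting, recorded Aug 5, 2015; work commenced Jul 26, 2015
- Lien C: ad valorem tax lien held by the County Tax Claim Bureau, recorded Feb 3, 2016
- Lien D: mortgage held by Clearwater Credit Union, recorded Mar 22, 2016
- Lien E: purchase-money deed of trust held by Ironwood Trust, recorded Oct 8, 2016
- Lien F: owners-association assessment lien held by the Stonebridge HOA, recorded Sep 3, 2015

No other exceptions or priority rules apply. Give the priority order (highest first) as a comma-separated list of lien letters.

First, effective dates: A's effective date is Jun 18, 2016, when work began; B is treated as recorded Jul 26, 2015, the work-commencement date; E missed the 15-day window (55 days after the deed), so its recording date stands.
F is an owners-association assessment lien and takes priority over every other lien.
The other liens, earliest effective date first: B (Jul 26, 2015), C (Feb 3, 2016), D (Mar 22, 2016), A (Jun 18, 2016), E (Oct 8, 2016).

F, B, C, D, A, E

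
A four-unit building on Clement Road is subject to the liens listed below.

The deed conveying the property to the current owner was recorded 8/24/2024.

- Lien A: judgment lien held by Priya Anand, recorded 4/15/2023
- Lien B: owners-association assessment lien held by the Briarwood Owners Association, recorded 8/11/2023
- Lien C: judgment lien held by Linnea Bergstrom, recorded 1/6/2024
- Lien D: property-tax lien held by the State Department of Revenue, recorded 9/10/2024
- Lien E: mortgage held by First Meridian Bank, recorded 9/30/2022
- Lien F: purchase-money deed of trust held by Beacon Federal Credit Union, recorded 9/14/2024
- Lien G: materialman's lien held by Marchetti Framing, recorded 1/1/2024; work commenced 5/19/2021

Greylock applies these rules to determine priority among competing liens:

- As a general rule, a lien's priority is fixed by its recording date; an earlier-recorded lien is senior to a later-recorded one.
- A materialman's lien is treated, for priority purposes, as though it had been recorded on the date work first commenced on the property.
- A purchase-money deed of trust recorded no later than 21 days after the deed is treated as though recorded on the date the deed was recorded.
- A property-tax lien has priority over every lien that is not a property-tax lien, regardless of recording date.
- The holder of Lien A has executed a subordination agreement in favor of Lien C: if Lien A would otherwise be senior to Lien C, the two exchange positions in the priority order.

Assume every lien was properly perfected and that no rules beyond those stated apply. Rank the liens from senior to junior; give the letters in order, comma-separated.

D, G, E, C, B, A, F

Effective dates: F relates back to the deed date 8/24/2024; G relates back to 5/19/2021 (work commenced).
As a property-tax lien, D is senior to every other lien.
Remaining liens by effective date: G (5/19/2021), E (9/30/2022), A (4/15/2023), B (8/11/2023), C (1/6/2024), F (8/24/2024).
The subordination applies — A was senior to C — so A and C swap.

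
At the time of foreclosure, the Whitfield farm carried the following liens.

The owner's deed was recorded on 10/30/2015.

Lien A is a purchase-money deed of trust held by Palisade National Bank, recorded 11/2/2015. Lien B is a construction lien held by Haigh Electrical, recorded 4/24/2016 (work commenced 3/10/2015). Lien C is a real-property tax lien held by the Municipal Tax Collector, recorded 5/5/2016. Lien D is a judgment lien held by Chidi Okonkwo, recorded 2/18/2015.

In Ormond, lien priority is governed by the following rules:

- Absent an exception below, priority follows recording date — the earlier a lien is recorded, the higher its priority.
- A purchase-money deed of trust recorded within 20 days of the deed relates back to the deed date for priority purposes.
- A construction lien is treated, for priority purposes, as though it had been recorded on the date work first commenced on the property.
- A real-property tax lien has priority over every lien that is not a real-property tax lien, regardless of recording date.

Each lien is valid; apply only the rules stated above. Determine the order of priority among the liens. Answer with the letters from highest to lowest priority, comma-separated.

Effective dates after the stated exceptions: A's effective date is the deed date, 10/30/2015; B's effective date is 3/10/2015, when work began.
C is a real-property tax lien and takes priority over every other lien.
Remaining liens by effective date: D (2/18/2015), B (3/10/2015), A (10/30/2015).

C, D, B, A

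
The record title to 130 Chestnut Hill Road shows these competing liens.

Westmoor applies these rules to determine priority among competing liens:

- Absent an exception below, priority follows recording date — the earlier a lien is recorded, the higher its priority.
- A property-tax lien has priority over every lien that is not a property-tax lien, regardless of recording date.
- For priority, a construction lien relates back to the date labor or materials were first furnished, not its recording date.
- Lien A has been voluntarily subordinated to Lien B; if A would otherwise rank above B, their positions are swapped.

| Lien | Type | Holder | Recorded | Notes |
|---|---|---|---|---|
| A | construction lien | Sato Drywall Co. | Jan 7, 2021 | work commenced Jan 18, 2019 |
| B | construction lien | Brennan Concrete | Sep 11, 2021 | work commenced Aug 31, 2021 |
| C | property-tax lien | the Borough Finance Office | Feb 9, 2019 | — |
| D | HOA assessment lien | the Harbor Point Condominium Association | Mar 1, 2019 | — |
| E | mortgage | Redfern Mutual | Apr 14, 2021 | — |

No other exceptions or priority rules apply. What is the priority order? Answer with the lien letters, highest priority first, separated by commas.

Adjusting effective dates: A relates back to Jan 18, 2019 (work commenced); B relates back to Aug 31, 2021 (work commenced).
As a property-tax lien, C is senior to every other lien.
Among the remaining liens, by effective date: A (Jan 18, 2019), D (Mar 1, 2019), E (Apr 14, 2021), B (Aug 31, 2021).
Because A would otherwise rank above B, the subordination swaps them.

C, B, D, E, A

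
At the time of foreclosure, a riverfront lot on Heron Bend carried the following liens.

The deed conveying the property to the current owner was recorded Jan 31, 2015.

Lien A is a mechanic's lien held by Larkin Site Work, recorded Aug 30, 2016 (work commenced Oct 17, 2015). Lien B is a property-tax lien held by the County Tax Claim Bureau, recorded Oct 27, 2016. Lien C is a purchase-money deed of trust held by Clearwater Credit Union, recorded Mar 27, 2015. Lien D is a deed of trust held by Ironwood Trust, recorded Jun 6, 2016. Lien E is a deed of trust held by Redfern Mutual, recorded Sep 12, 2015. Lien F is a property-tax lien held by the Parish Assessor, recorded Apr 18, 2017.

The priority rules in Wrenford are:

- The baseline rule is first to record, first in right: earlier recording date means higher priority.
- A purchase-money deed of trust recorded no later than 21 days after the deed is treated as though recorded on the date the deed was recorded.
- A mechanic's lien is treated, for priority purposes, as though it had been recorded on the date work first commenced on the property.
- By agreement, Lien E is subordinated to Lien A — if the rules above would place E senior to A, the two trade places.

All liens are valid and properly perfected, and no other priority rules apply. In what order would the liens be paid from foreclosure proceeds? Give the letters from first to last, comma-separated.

Effective dates after the stated exceptions: A's effective date is Oct 17, 2015, when work began; C was recorded 55 days after the deed — beyond 21 days — so no relation-back applies.
Ordering by effective date: C (Mar 27, 2015), E (Sep 12, 2015), A (Oct 17, 2015), D (Jun 6, 2016), B (Oct 27, 2016), F (Apr 18, 2017).
Because E would otherwise rank above A, the subordination swaps them.

C, A, E, D, B, F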